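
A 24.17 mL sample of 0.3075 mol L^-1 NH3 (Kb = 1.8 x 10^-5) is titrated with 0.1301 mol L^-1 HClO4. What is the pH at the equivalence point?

5.15

n(NH3) = 0.3075 x 0.02417 = 0.007432 mol; V(HClO4) at equivalence = 0.007432/0.1301 = 0.05713 L.
At equivalence the base is fully converted to NH4+; total volume = 0.08130 L, so [NH4+] = 0.007432/0.08130 = 0.09142 M.
Ka(NH4+) = Kw/Kb = 1.0e-14 / 1.8 x 10^-5 = 5.56e-10.
[H^+] = sqrt(Ka x [NH4+]) = sqrt(5.56e-10 x 0.09142) = 7.13e-6 M.
pH = -log(7.13e-6) = 5.15.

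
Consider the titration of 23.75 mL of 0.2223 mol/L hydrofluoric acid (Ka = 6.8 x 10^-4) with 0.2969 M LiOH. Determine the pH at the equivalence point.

8.14

n(HF) = 0.2223 x 0.02375 = 0.005280 mol; V(LiOH) at equivalence = 0.005280/0.2969 = 0.01778 L.
At equivalence all the acid is converted to F-; total volume = 0.02375 + 0.01778 = 0.04153 L, so [F-] = 0.005280/0.04153 = 0.1271 M.
Kb = Kw/Ka = 1.0e-14 / 6.8 x 10^-4 = 1.47e-11.
[OH^-] = sqrt(Kb x [F-]) = sqrt(1.47e-11 x 0.1271) = 1.37e-6 M.
pOH = 5.86, so pH = 14.00 - 5.86 = 8.14.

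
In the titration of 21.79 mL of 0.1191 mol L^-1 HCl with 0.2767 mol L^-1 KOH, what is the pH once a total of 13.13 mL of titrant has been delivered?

12.47

n(acid) = 0.1191 x 0.02179 = 0.002595 mol; n(KOH) added = 0.2767 x 0.01313 = 0.003633 mol.
Base is in excess by 0.003633 - 0.002595 = 0.001038 mol in a total volume of 0.03492 L.
[OH^-] = 0.001038/0.03492 = 0.02972 M, so pOH = 1.53 and pH = 14.00 - 1.53 = 12.47.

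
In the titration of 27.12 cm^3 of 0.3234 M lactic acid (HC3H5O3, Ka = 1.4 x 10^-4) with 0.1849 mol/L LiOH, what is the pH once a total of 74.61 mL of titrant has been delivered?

n(acid) = 0.3234 x 0.02712 = 0.008771 mol; n(LiOH) added = 0.1849 x 0.07461 = 0.01380 mol.
Base is in excess by 0.01380 - 0.008771 = 0.005025 mol in a total volume of 0.1017 L.
[OH^-] = 0.005025/0.1017 = 0.04939 M, so pOH = 1.31 and pH = 14.00 - 1.31 = 12.69.

12.69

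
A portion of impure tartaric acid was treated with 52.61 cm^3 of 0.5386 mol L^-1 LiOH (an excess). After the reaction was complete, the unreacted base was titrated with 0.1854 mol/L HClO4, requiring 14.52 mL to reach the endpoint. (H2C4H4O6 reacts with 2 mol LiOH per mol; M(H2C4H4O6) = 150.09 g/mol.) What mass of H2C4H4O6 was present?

1.92 g

Total n(LiOH) added = 0.5386 x 0.05261 = 0.02834 mol.
n(HClO4) used = 0.1854 x 0.01452 = 0.002692 mol, which equals the excess n(LiOH).
So n(LiOH) consumed by the sample = 0.02834 - 0.002692 = 0.02564 mol.
n(H2C4H4O6) = 0.02564 / 2 = 0.01282 mol.
mass = 0.01282 mol x 150.09 g/mol = 1.92 g.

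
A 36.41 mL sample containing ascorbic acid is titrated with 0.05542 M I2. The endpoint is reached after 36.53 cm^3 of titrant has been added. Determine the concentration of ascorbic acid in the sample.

0.0556 M

n(I2) = 0.05542 x 0.03653 = 0.002024 mol.
From the balanced equation, 1 mol I2 reacts with 1 mol ascorbic acid, so n(ascorbic acid) = 0.002024 x 1/1 = 0.002024 mol.
[ascorbic acid] = 0.002024 / 0.03641 L = 0.0556 M.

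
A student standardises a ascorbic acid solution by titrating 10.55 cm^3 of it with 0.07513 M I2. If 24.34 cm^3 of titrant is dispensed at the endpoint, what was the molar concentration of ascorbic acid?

0.173 M

n(I2) = 0.07513 x 0.02434 = 0.001829 mol.
From the balanced equation, 1 mol I2 reacts with 1 mol ascorbic acid, so n(ascorbic acid) = 0.001829 x 1/1 = 0.001829 mol.
[ascorbic acid] = 0.001829 / 0.01055 L = 0.173 M.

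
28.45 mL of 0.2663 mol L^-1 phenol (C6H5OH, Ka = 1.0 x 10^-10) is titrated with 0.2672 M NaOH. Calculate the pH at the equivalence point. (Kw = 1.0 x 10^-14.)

11.56

n(C6H5OH) = 0.2663 x 0.02845 = 0.007576 mol; V(NaOH) at equivalence = 0.007576/0.2672 = 0.02835 L.
At equivalence all the acid is converted to C6H5O-; total volume = 0.02845 + 0.02835 = 0.05680 L, so [C6H5O-] = 0.007576/0.05680 = 0.1334 M.
Kb = Kw/Ka = 1.0e-14 / 1.0 x 10^-10 = 0.000100.
[OH^-] = sqrt(Kb x [C6H5O-]) = sqrt(0.000100 x 0.1334) = 0.00365 M.
pOH = 2.44, so pH = 14.00 - 2.44 = 11.56.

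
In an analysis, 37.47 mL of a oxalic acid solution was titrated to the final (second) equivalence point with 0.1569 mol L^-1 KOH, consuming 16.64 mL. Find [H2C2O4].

0.0348 M

n(KOH) = 0.1569 x 0.01664 = 0.002611 mol.
At the final (second) equivalence point, 2 mol OH^- react per mol H2C2O4, so n(H2C2O4) = 0.002611 / 2 = 0.001305 mol.
[H2C2O4] = 0.001305 / 0.03747 L = 0.0348 M.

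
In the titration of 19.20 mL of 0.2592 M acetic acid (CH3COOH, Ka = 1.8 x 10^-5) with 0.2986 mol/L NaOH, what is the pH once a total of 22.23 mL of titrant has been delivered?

12.60

n(acid) = 0.2592 x 0.01920 = 0.004977 mol; n(NaOH) added = 0.2986 x 0.02223 = 0.006638 mol.
Base is in excess by 0.006638 - 0.004977 = 0.001661 mol in a total volume of 0.04143 L.
[OH^-] = 0.001661/0.04143 = 0.04010 M, so pOH = 1.40 and pH = 14.00 - 1.40 = 12.60.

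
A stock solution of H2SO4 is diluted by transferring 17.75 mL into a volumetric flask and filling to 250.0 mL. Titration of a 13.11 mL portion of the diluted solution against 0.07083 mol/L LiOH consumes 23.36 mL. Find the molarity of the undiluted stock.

0.889 M

n(LiOH) = 0.07083 x 0.02336 = 0.001655 mol.
n(H2SO4) in the aliquot = 0.001655 x 1/2 = 0.0008273 mol.
[diluted H2SO4] = 0.0008273 / 0.01311 = 0.06310 M.
Dilution factor = 250.0/17.75 = 14.08, so [stock] = 0.06310 x 14.08 = 0.889 M.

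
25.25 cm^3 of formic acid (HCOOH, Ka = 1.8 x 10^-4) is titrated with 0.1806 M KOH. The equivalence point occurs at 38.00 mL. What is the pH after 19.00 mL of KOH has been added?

3.74

19.00 mL is exactly half the equivalence volume (38.00/2), i.e. the half-equivalence point.
There, n(HA) = n(A^-), so pH = pKa = -log(1.8 x 10^-4) = 3.74.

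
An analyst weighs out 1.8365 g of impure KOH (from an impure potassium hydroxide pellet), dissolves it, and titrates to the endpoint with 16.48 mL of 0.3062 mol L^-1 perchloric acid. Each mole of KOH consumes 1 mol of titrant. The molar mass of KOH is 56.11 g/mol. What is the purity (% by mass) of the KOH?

n(HClO4) = 0.3062 x 0.01648 = 0.005046 mol.
n(KOH) = 0.005046 / 1 = 0.005046 mol.
mass of KOH = 0.005046 x 56.11 = 0.2831 g.
% purity = 0.2831 / 1.8365 x 100 = 15.4%.

15.4%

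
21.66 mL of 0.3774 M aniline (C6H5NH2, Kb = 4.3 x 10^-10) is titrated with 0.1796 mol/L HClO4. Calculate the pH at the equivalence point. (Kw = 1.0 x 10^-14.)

n(C6H5NH2) = 0.3774 x 0.02166 = 0.008174 mol; V(HClO4) at equivalence = 0.008174/0.1796 = 0.04551 L.
At equivalence the base is fully converted to C6H5NH3+; total volume = 0.06717 L, so [C6H5NH3+] = 0.008174/0.06717 = 0.1217 M.
Ka(C6H5NH3+) = Kw/Kb = 1.0e-14 / 4.3 x 10^-10 = 2.33e-5.
[H^+] = sqrt(Ka x [C6H5NH3+]) = sqrt(2.33e-5 x 0.1217) = 0.00168 M.
pH = -log(0.00168) = 2.77.

2.77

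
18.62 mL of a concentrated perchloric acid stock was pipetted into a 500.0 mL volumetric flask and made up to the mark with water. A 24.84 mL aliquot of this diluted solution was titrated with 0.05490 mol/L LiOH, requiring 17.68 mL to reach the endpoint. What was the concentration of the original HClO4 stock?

n(LiOH) = 0.05490 x 0.01768 = 0.0009706 mol.
n(HClO4) in the aliquot = 0.0009706 mol.
[diluted HClO4] = 0.0009706 / 0.02484 = 0.03908 M.
Dilution factor = 500.0/18.62 = 26.85, so [stock] = 0.03908 x 26.85 = 1.05 M.

1.05 M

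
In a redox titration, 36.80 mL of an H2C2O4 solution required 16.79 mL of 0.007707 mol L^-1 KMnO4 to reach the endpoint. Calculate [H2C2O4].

0.00879 M

n(KMnO4) = 0.007707 x 0.01679 = 0.0001294 mol.
From the balanced equation, 2 mol KMnO4 reacts with 5 mol H2C2O4, so n(H2C2O4) = 0.0001294 x 5/2 = 0.0003235 mol.
[H2C2O4] = 0.0003235 / 0.03680 L = 0.00879 M.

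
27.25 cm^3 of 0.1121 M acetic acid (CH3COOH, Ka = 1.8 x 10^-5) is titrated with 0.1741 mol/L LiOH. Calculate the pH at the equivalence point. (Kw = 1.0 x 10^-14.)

n(CH3COOH) = 0.1121 x 0.02725 = 0.003055 mol; V(LiOH) at equivalence = 0.003055/0.1741 = 0.01755 L.
At equivalence all the acid is converted to CH3COO-; total volume = 0.02725 + 0.01755 = 0.04480 L, so [CH3COO-] = 0.003055/0.04480 = 0.06819 M.
Kb = Kw/Ka = 1.0e-14 / 1.8 x 10^-5 = 5.56e-10.
[OH^-] = sqrt(Kb x [CH3COO-]) = sqrt(5.56e-10 x 0.06819) = 6.16e-6 M.
pOH = 5.21, so pH = 14.00 - 5.21 = 8.79.

8.79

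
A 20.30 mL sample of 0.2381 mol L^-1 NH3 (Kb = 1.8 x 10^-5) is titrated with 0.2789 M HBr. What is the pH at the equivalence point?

5.07

n(NH3) = 0.2381 x 0.02030 = 0.004833 mol; V(HBr) at equivalence = 0.004833/0.2789 = 0.01733 L.
At equivalence the base is fully converted to NH4+; total volume = 0.03763 L, so [NH4+] = 0.004833/0.03763 = 0.1284 M.
Ka(NH4+) = Kw/Kb = 1.0e-14 / 1.8 x 10^-5 = 5.56e-10.
[H^+] = sqrt(Ka x [NH4+]) = sqrt(5.56e-10 x 0.1284) = 8.45e-6 M.
pH = -log(8.45e-6) = 5.07.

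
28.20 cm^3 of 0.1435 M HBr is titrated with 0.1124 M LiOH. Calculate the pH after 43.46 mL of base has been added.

n(acid) = 0.1435 x 0.02820 = 0.004047 mol; n(LiOH) added = 0.1124 x 0.04346 = 0.004885 mol.
Base is in excess by 0.004885 - 0.004047 = 0.0008382 mol in a total volume of 0.07166 L.
[OH^-] = 0.0008382/0.07166 = 0.01170 M, so pOH = 1.93 and pH = 14.00 - 1.93 = 12.07.

12.07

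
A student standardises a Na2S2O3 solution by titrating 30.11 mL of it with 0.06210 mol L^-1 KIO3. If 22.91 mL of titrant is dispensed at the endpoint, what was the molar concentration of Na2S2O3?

n(KIO3) = 0.06210 x 0.02291 = 0.001423 mol.
From the balanced equation, 1 mol KIO3 reacts with 6 mol Na2S2O3, so n(Na2S2O3) = 0.001423 x 6/1 = 0.008536 mol.
[Na2S2O3] = 0.008536 / 0.03011 L = 0.284 M.

0.284 M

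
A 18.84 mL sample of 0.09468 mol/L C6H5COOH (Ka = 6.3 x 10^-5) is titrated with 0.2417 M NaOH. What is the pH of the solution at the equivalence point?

8.52

n(C6H5COOH) = 0.09468 x 0.01884 = 0.001784 mol; V(NaOH) at equivalence = 0.001784/0.2417 = 0.007380 L.
At equivalence all the acid is converted to C6H5COO-; total volume = 0.01884 + 0.007380 = 0.02622 L, so [C6H5COO-] = 0.001784/0.02622 = 0.06803 M.
Kb = Kw/Ka = 1.0e-14 / 6.3 x 10^-5 = 1.59e-10.
[OH^-] = sqrt(Kb x [C6H5COO-]) = sqrt(1.59e-10 x 0.06803) = 3.29e-6 M.
pOH = 5.48, so pH = 14.00 - 5.48 = 8.52.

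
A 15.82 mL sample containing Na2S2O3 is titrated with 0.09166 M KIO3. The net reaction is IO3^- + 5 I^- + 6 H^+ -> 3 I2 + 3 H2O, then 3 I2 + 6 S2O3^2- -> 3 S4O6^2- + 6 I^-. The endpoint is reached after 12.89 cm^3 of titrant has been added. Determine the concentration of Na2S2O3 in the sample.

0.448 M

n(KIO3) = 0.09166 x 0.01289 = 0.001181 mol.
From the balanced equation, 1 mol KIO3 reacts with 6 mol Na2S2O3, so n(Na2S2O3) = 0.001181 x 6/1 = 0.007089 mol.
[Na2S2O3] = 0.007089 / 0.01582 L = 0.448 M.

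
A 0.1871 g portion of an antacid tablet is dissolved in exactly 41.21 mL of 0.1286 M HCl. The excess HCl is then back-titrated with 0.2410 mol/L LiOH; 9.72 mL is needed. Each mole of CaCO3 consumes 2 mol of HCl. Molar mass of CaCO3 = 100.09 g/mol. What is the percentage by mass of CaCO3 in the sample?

Total n(HCl) added = 0.1286 x 0.04121 = 0.005300 mol.
n(LiOH) used = 0.2410 x 0.009720 = 0.002343 mol, which equals the excess n(HCl).
So n(HCl) consumed by the sample = 0.005300 - 0.002343 = 0.002957 mol.
n(CaCO3) = 0.002957 / 2 = 0.001479 mol.
mass CaCO3 = 0.001479 x 100.09 = 0.1480 g, so %CaCO3 = 0.1480/0.1871 x 100 = 79.1%.

79.1%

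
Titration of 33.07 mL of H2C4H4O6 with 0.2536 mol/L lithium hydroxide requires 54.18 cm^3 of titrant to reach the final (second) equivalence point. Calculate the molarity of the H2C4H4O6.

n(LiOH) = 0.2536 x 0.05418 = 0.01374 mol.
At the final (second) equivalence point, 2 mol OH^- react per mol H2C4H4O6, so n(H2C4H4O6) = 0.01374 / 2 = 0.006870 mol.
[H2C4H4O6] = 0.006870 / 0.03307 L = 0.208 M.

0.208 M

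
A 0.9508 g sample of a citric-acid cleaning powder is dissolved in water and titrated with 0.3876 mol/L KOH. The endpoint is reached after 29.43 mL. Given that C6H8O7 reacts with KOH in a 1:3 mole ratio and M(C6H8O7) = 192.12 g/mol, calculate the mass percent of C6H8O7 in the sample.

n(KOH) = 0.3876 x 0.02943 = 0.01141 mol.
n(C6H8O7) = 0.01141 / 3 = 0.003802 mol.
mass of C6H8O7 = 0.003802 x 192.12 = 0.7305 g.
% purity = 0.7305 / 0.9508 x 100 = 76.8%.

76.8%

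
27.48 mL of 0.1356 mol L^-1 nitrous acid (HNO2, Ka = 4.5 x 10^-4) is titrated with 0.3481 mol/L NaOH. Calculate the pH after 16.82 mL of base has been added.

12.68

n(acid) = 0.1356 x 0.02748 = 0.003726 mol; n(NaOH) added = 0.3481 x 0.01682 = 0.005855 mol.
Base is in excess by 0.005855 - 0.003726 = 0.002129 mol in a total volume of 0.04430 L.
[OH^-] = 0.002129/0.04430 = 0.04805 M, so pOH = 1.32 and pH = 14.00 - 1.32 = 12.68.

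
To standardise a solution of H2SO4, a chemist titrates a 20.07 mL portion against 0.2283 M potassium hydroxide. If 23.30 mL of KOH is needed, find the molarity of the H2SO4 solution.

0.133 M

n(KOH) delivered = 0.2283 x 0.02330 = 0.005319 mol.
The reaction is 1 H2SO4 + 2 KOH, so n(H2SO4) = 0.005319 x 1/2 = 0.002660 mol.
[H2SO4] = 0.002660 mol / 0.02007 L = 0.133 M.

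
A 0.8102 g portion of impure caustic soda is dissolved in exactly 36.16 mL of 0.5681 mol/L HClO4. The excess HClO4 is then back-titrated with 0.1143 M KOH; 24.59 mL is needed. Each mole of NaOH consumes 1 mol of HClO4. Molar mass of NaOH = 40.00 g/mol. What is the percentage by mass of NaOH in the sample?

Total n(HClO4) added = 0.5681 x 0.03616 = 0.02054 mol.
n(KOH) used = 0.1143 x 0.02459 = 0.002811 mol, which equals the excess n(HClO4).
So n(HClO4) consumed by the sample = 0.02054 - 0.002811 = 0.01773 mol.
n(NaOH) = 0.01773 / 1 = 0.01773 mol.
mass NaOH = 0.01773 x 40.00 = 0.7093 g, so %NaOH = 0.7093/0.8102 x 100 = 87.5%.

87.5%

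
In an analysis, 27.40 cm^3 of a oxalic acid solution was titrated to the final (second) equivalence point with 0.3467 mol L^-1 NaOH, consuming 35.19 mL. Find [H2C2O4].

n(NaOH) = 0.3467 x 0.03519 = 0.01220 mol.
At the final (second) equivalence point, 2 mol OH^- react per mol H2C2O4, so n(H2C2O4) = 0.01220 / 2 = 0.006100 mol.
[H2C2O4] = 0.006100 / 0.02740 L = 0.223 M.

0.223 M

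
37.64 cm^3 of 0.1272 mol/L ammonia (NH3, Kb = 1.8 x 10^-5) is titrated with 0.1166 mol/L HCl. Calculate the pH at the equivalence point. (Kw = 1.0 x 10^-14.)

n(NH3) = 0.1272 x 0.03764 = 0.004788 mol; V(HCl) at equivalence = 0.004788/0.1166 = 0.04106 L.
At equivalence the base is fully converted to NH4+; total volume = 0.07870 L, so [NH4+] = 0.004788/0.07870 = 0.06083 M.
Ka(NH4+) = Kw/Kb = 1.0e-14 / 1.8 x 10^-5 = 5.56e-10.
[H^+] = sqrt(Ka x [NH4+]) = sqrt(5.56e-10 x 0.06083) = 5.81e-6 M.
pH = -log(5.81e-6) = 5.24.

5.24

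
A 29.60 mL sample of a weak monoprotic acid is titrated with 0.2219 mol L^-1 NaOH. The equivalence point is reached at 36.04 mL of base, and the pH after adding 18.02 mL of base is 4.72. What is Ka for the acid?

18.02 mL is half of the equivalence volume, so this is the half-equivalence point where [HA] = [A^-].
At half-equivalence pH = pKa, so pKa = 4.72.
Ka = 10^(-4.72) = 1.9 x 10^-5.

1.9 x 10^-5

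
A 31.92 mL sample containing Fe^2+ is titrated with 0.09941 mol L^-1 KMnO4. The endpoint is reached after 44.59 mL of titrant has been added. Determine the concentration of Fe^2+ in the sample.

0.694 M

n(KMnO4) = 0.09941 x 0.04459 = 0.004433 mol.
From the balanced equation, 1 mol KMnO4 reacts with 5 mol Fe^2+, so n(Fe^2+) = 0.004433 x 5/1 = 0.02216 mol.
[Fe^2+] = 0.02216 / 0.03192 L = 0.694 M.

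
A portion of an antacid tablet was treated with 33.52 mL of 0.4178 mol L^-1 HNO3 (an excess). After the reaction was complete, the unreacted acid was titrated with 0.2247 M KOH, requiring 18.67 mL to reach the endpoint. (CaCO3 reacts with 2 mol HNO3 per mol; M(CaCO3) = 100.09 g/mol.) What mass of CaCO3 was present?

Total n(HNO3) added = 0.4178 x 0.03352 = 0.01400 mol.
n(KOH) used = 0.2247 x 0.01867 = 0.004195 mol, which equals the excess n(HNO3).
So n(HNO3) consumed by the sample = 0.01400 - 0.004195 = 0.009810 mol.
n(CaCO3) = 0.009810 / 2 = 0.004905 mol.
mass = 0.004905 mol x 100.09 g/mol = 0.491 g.

0.491 g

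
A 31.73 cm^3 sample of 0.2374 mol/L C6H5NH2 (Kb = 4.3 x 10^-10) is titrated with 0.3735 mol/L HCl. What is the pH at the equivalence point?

n(C6H5NH2) = 0.2374 x 0.03173 = 0.007533 mol; V(HCl) at equivalence = 0.007533/0.3735 = 0.02017 L.
At equivalence the base is fully converted to C6H5NH3+; total volume = 0.05190 L, so [C6H5NH3+] = 0.007533/0.05190 = 0.1451 M.
Ka(C6H5NH3+) = Kw/Kb = 1.0e-14 / 4.3 x 10^-10 = 2.33e-5.
[H^+] = sqrt(Ka x [C6H5NH3+]) = sqrt(2.33e-5 x 0.1451) = 0.00184 M.
pH = -log(0.00184) = 2.74.

2.74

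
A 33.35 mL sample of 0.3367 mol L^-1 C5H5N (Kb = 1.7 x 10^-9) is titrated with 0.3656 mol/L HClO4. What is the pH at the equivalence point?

2.99

n(C5H5N) = 0.3367 x 0.03335 = 0.01123 mol; V(HClO4) at equivalence = 0.01123/0.3656 = 0.03071 L.
At equivalence the base is fully converted to C5H5NH+; total volume = 0.06406 L, so [C5H5NH+] = 0.01123/0.06406 = 0.1753 M.
Ka(C5H5NH+) = Kw/Kb = 1.0e-14 / 1.7 x 10^-9 = 5.88e-6.
[H^+] = sqrt(Ka x [C5H5NH+]) = sqrt(5.88e-6 x 0.1753) = 0.00102 M.
pH = -log(0.00102) = 2.99.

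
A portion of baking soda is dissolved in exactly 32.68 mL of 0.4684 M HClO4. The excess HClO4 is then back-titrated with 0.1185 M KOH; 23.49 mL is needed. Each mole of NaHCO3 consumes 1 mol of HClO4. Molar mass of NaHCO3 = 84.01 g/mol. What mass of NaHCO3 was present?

1.05 g

Total n(HClO4) added = 0.4684 x 0.03268 = 0.01531 mol.
n(KOH) used = 0.1185 x 0.02349 = 0.002784 mol, which equals the excess n(HClO4).
So n(HClO4) consumed by the sample = 0.01531 - 0.002784 = 0.01252 mol.
n(NaHCO3) = 0.01252 / 1 = 0.01252 mol.
mass = 0.01252 mol x 84.01 g/mol = 1.05 g.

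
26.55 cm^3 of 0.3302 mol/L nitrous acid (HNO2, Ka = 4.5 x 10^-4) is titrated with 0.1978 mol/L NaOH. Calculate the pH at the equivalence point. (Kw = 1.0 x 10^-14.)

8.22

n(HNO2) = 0.3302 x 0.02655 = 0.008767 mol; V(NaOH) at equivalence = 0.008767/0.1978 = 0.04432 L.
At equivalence all the acid is converted to NO2-; total volume = 0.02655 + 0.04432 = 0.07087 L, so [NO2-] = 0.008767/0.07087 = 0.1237 M.
Kb = Kw/Ka = 1.0e-14 / 4.5 x 10^-4 = 2.22e-11.
[OH^-] = sqrt(Kb x [NO2-]) = sqrt(2.22e-11 x 0.1237) = 1.66e-6 M.
pOH = 5.78, so pH = 14.00 - 5.78 = 8.22.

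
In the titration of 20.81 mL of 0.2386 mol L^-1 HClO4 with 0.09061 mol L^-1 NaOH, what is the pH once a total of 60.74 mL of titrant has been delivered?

11.82

n(acid) = 0.2386 x 0.02081 = 0.004965 mol; n(NaOH) added = 0.09061 x 0.06074 = 0.005504 mol.
Base is in excess by 0.005504 - 0.004965 = 0.0005384 mol in a total volume of 0.08155 L.
[OH^-] = 0.0005384/0.08155 = 0.006602 M, so pOH = 2.18 and pH = 14.00 - 2.18 = 11.82.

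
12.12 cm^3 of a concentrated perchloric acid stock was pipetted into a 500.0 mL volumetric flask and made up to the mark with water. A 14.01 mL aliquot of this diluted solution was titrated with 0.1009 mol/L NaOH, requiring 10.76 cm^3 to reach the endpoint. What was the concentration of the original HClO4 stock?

n(NaOH) = 0.1009 x 0.01076 = 0.001086 mol.
n(HClO4) in the aliquot = 0.001086 mol.
[diluted HClO4] = 0.001086 / 0.01401 = 0.07749 M.
Dilution factor = 500.0/12.12 = 41.25, so [stock] = 0.07749 x 41.25 = 3.20 M.

3.20 M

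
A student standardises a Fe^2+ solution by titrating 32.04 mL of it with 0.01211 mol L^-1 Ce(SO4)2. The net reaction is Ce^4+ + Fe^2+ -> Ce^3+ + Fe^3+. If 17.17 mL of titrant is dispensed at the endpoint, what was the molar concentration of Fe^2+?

n(Ce(SO4)2) = 0.01211 x 0.01717 = 0.0002079 mol.
From the balanced equation, 1 mol Ce(SO4)2 reacts with 1 mol Fe^2+, so n(Fe^2+) = 0.0002079 x 1/1 = 0.0002079 mol.
[Fe^2+] = 0.0002079 / 0.03204 L = 0.00649 M.

0.00649 M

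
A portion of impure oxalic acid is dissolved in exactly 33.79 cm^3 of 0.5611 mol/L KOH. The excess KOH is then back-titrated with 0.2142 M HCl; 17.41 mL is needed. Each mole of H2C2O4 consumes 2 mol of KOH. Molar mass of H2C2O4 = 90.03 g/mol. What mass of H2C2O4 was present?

0.686 g

Total n(KOH) added = 0.5611 x 0.03379 = 0.01896 mol.
n(HCl) used = 0.2142 x 0.01741 = 0.003729 mol, which equals the excess n(KOH).
So n(KOH) consumed by the sample = 0.01896 - 0.003729 = 0.01523 mol.
n(H2C2O4) = 0.01523 / 2 = 0.007615 mol.
mass = 0.007615 mol x 90.03 g/mol = 0.686 g.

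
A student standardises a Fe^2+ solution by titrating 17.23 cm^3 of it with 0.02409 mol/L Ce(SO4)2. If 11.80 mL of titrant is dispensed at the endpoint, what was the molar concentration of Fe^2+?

0.0165 M

n(Ce(SO4)2) = 0.02409 x 0.01180 = 0.0002843 mol.
From the balanced equation, 1 mol Ce(SO4)2 reacts with 1 mol Fe^2+, so n(Fe^2+) = 0.0002843 x 1/1 = 0.0002843 mol.
[Fe^2+] = 0.0002843 / 0.01723 L = 0.0165 M.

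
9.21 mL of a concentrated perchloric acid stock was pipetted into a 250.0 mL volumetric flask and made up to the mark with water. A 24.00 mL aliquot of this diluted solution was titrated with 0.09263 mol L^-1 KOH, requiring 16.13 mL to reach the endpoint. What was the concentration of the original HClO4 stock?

n(KOH) = 0.09263 x 0.01613 = 0.001494 mol.
n(HClO4) in the aliquot = 0.001494 mol.
[diluted HClO4] = 0.001494 / 0.02400 = 0.06226 M.
Dilution factor = 250.0/9.210 = 27.14, so [stock] = 0.06226 x 27.14 = 1.69 M.

1.69 M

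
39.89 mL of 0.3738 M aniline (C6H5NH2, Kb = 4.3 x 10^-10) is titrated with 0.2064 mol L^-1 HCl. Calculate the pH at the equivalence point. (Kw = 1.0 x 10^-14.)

n(C6H5NH2) = 0.3738 x 0.03989 = 0.01491 mol; V(HCl) at equivalence = 0.01491/0.2064 = 0.07224 L.
At equivalence the base is fully converted to C6H5NH3+; total volume = 0.1121 L, so [C6H5NH3+] = 0.01491/0.1121 = 0.1330 M.
Ka(C6H5NH3+) = Kw/Kb = 1.0e-14 / 4.3 x 10^-10 = 2.33e-5.
[H^+] = sqrt(Ka x [C6H5NH3+]) = sqrt(2.33e-5 x 0.1330) = 0.00176 M.
pH = -log(0.00176) = 2.75.

2.75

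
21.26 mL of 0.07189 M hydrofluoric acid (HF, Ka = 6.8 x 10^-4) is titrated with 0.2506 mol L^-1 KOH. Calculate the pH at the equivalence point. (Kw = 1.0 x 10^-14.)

7.96

n(HF) = 0.07189 x 0.02126 = 0.001528 mol; V(KOH) at equivalence = 0.001528/0.2506 = 0.006099 L.
At equivalence all the acid is converted to F-; total volume = 0.02126 + 0.006099 = 0.02736 L, so [F-] = 0.001528/0.02736 = 0.05586 M.
Kb = Kw/Ka = 1.0e-14 / 6.8 x 10^-4 = 1.47e-11.
[OH^-] = sqrt(Kb x [F-]) = sqrt(1.47e-11 x 0.05586) = 9.06e-7 M.
pOH = 6.04, so pH = 14.00 - 6.04 = 7.96.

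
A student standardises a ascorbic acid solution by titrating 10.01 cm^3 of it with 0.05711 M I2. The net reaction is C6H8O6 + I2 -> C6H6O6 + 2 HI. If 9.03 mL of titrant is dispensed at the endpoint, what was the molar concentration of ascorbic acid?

0.0515 M

n(I2) = 0.05711 x 0.009030 = 0.0005157 mol.
From the balanced equation, 1 mol I2 reacts with 1 mol ascorbic acid, so n(ascorbic acid) = 0.0005157 x 1/1 = 0.0005157 mol.
[ascorbic acid] = 0.0005157 / 0.01001 L = 0.0515 M.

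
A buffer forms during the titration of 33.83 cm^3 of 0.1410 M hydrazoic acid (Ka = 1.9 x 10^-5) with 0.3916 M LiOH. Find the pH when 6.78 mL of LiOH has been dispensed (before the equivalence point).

4.82

Initial n(HN3) = 0.1410 x 0.03383 = 0.004770 mol.
n(LiOH) added = 0.3916 x 0.006780 = 0.002655 mol, converting that many moles of HN3 to N3-.
Remaining n(HN3) = 0.002115 mol; n(N3-) = 0.002655 mol.
By Henderson-Hasselbalch, pH = pKa + log([A^-]/[HA]) = 4.72 + log(0.002655/0.002115) = 4.72 + (+0.10) = 4.82.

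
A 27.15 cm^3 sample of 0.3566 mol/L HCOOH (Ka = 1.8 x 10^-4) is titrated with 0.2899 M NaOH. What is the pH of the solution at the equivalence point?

8.47

n(HCOOH) = 0.3566 x 0.02715 = 0.009682 mol; V(NaOH) at equivalence = 0.009682/0.2899 = 0.03340 L.
At equivalence all the acid is converted to HCOO-; total volume = 0.02715 + 0.03340 = 0.06055 L, so [HCOO-] = 0.009682/0.06055 = 0.1599 M.
Kb = Kw/Ka = 1.0e-14 / 1.8 x 10^-4 = 5.56e-11.
[OH^-] = sqrt(Kb x [HCOO-]) = sqrt(5.56e-11 x 0.1599) = 2.98e-6 M.
pOH = 5.53, so pH = 14.00 - 5.53 = 8.47.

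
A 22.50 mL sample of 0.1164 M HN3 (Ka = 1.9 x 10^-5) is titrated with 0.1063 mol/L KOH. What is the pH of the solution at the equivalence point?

8.73

n(HN3) = 0.1164 x 0.02250 = 0.002619 mol; V(KOH) at equivalence = 0.002619/0.1063 = 0.02464 L.
At equivalence all the acid is converted to N3-; total volume = 0.02250 + 0.02464 = 0.04714 L, so [N3-] = 0.002619/0.04714 = 0.05556 M.
Kb = Kw/Ka = 1.0e-14 / 1.9 x 10^-5 = 5.26e-10.
[OH^-] = sqrt(Kb x [N3-]) = sqrt(5.26e-10 x 0.05556) = 5.41e-6 M.
pOH = 5.27, so pH = 14.00 - 5.27 = 8.73.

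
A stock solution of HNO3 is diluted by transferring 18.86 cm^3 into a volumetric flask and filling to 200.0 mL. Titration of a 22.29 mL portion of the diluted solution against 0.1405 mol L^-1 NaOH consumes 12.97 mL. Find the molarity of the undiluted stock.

0.867 M

n(NaOH) = 0.1405 x 0.01297 = 0.001822 mol.
n(HNO3) in the aliquot = 0.001822 mol.
[diluted HNO3] = 0.001822 / 0.02229 = 0.08175 M.
Dilution factor = 200.0/18.86 = 10.60, so [stock] = 0.08175 x 10.60 = 0.867 M.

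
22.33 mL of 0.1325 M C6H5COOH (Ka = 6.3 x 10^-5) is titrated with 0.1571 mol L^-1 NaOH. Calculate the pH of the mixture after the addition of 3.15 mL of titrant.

Initial n(C6H5COOH) = 0.1325 x 0.02233 = 0.002959 mol.
n(NaOH) added = 0.1571 x 0.003150 = 0.0004949 mol, converting that many moles of C6H5COOH to C6H5COO-.
Remaining n(C6H5COOH) = 0.002464 mol; n(C6H5COO-) = 0.0004949 mol.
By Henderson-Hasselbalch, pH = pKa + log([A^-]/[HA]) = 4.20 + log(0.0004949/0.002464) = 4.20 + (-0.70) = 3.50.

3.50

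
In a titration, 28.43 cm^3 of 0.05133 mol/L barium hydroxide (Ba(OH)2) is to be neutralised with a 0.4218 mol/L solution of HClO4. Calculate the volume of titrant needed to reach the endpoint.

6.92 mL

n(Ba(OH)2) = 0.05133 mol/L x 0.02843 L = 0.001459 mol.
The neutralisation is 1 Ba(OH)2 : 2 HClO4, so n(HClO4) = 0.001459 x 2/1 = 0.002919 mol.
V(HClO4) = 0.002919 / 0.4218 = 0.006919 L = 6.92 mL.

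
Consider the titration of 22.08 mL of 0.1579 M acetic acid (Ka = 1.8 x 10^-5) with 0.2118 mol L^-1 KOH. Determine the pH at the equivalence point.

n(CH3COOH) = 0.1579 x 0.02208 = 0.003486 mol; V(KOH) at equivalence = 0.003486/0.2118 = 0.01646 L.
At equivalence all the acid is converted to CH3COO-; total volume = 0.02208 + 0.01646 = 0.03854 L, so [CH3COO-] = 0.003486/0.03854 = 0.09046 M.
Kb = Kw/Ka = 1.0e-14 / 1.8 x 10^-5 = 5.56e-10.
[OH^-] = sqrt(Kb x [CH3COO-]) = sqrt(5.56e-10 x 0.09046) = 7.09e-6 M.
pOH = 5.15, so pH = 14.00 - 5.15 = 8.85.

8.85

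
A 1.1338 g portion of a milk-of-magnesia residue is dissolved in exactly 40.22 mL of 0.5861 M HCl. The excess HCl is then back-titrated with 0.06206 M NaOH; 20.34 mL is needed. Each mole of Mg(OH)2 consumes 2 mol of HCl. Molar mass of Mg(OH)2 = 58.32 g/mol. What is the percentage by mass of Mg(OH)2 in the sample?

Total n(HCl) added = 0.5861 x 0.04022 = 0.02357 mol.
n(NaOH) used = 0.06206 x 0.02034 = 0.001262 mol, which equals the excess n(HCl).
So n(HCl) consumed by the sample = 0.02357 - 0.001262 = 0.02231 mol.
n(Mg(OH)2) = 0.02231 / 2 = 0.01116 mol.
mass Mg(OH)2 = 0.01116 x 58.32 = 0.6506 g, so %Mg(OH)2 = 0.6506/1.1338 x 100 = 57.4%.

57.4%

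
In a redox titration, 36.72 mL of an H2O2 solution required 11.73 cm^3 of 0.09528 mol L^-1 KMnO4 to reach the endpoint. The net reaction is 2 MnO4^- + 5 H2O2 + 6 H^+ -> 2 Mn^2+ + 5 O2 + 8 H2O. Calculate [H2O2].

n(KMnO4) = 0.09528 x 0.01173 = 0.001118 mol.
From the balanced equation, 2 mol KMnO4 reacts with 5 mol H2O2, so n(H2O2) = 0.001118 x 5/2 = 0.002794 mol.
[H2O2] = 0.002794 / 0.03672 L = 0.0761 M.

0.0761 M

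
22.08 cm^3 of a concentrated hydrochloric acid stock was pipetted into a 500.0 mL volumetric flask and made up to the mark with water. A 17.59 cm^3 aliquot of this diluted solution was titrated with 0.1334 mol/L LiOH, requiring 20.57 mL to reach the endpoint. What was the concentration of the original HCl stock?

n(LiOH) = 0.1334 x 0.02057 = 0.002744 mol.
n(HCl) in the aliquot = 0.002744 mol.
[diluted HCl] = 0.002744 / 0.01759 = 0.1560 M.
Dilution factor = 500.0/22.08 = 22.64, so [stock] = 0.1560 x 22.64 = 3.53 M.

3.53 M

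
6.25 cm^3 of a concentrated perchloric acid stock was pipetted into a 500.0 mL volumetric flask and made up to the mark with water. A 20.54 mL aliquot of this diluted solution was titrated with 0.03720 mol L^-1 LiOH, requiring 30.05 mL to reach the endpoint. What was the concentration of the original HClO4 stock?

4.35 M

n(LiOH) = 0.03720 x 0.03005 = 0.001118 mol.
n(HClO4) in the aliquot = 0.001118 mol.
[diluted HClO4] = 0.001118 / 0.02054 = 0.05442 M.
Dilution factor = 500.0/6.250 = 80.00, so [stock] = 0.05442 x 80.00 = 4.35 M.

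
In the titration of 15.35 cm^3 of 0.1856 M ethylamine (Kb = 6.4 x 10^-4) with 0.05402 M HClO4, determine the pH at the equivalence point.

n(C2H5NH2) = 0.1856 x 0.01535 = 0.002849 mol; V(HClO4) at equivalence = 0.002849/0.05402 = 0.05274 L.
At equivalence the base is fully converted to C2H5NH3+; total volume = 0.06809 L, so [C2H5NH3+] = 0.002849/0.06809 = 0.04184 M.
Ka(C2H5NH3+) = Kw/Kb = 1.0e-14 / 6.4 x 10^-4 = 1.56e-11.
[H^+] = sqrt(Ka x [C2H5NH3+]) = sqrt(1.56e-11 x 0.04184) = 8.09e-7 M.
pH = -log(8.09e-7) = 6.09.

6.09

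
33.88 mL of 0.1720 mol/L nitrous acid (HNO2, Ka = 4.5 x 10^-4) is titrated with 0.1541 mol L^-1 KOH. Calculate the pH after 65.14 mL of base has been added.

12.63

n(acid) = 0.1720 x 0.03388 = 0.005827 mol; n(KOH) added = 0.1541 x 0.06514 = 0.01004 mol.
Base is in excess by 0.01004 - 0.005827 = 0.004211 mol in a total volume of 0.09902 L.
[OH^-] = 0.004211/0.09902 = 0.04252 M, so pOH = 1.37 and pH = 14.00 - 1.37 = 12.63.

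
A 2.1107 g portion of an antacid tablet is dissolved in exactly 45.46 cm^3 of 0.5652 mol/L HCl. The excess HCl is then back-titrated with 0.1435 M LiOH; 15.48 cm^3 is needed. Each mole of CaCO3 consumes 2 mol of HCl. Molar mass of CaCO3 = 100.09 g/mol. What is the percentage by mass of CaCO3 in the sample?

55.7%

Total n(HCl) added = 0.5652 x 0.04546 = 0.02569 mol.
n(LiOH) used = 0.1435 x 0.01548 = 0.002221 mol, which equals the excess n(HCl).
So n(HCl) consumed by the sample = 0.02569 - 0.002221 = 0.02347 mol.
n(CaCO3) = 0.02347 / 2 = 0.01174 mol.
mass CaCO3 = 0.01174 x 100.09 = 1.175 g, so %CaCO3 = 1.175/2.1107 x 100 = 55.7%.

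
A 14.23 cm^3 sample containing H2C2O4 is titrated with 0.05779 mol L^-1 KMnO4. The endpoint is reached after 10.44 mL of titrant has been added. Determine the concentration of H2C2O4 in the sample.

n(KMnO4) = 0.05779 x 0.01044 = 0.0006033 mol.
From the balanced equation, 2 mol KMnO4 reacts with 5 mol H2C2O4, so n(H2C2O4) = 0.0006033 x 5/2 = 0.001508 mol.
[H2C2O4] = 0.001508 / 0.01423 L = 0.106 M.

0.106 M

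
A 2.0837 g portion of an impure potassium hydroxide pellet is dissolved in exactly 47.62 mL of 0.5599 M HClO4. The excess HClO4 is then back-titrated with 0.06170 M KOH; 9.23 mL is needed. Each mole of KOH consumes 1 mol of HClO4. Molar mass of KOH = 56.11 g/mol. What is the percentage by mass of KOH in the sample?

70.3%

Total n(HClO4) added = 0.5599 x 0.04762 = 0.02666 mol.
n(KOH) used = 0.06170 x 0.009230 = 0.0005695 mol, which equals the excess n(HClO4).
So n(HClO4) consumed by the sample = 0.02666 - 0.0005695 = 0.02609 mol.
n(KOH) = 0.02609 / 1 = 0.02609 mol.
mass KOH = 0.02609 x 56.11 = 1.464 g, so %KOH = 1.464/2.0837 x 100 = 70.3%.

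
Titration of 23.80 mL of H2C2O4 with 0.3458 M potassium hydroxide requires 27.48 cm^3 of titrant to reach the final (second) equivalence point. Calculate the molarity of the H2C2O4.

n(KOH) = 0.3458 x 0.02748 = 0.009503 mol.
At the final (second) equivalence point, 2 mol OH^- react per mol H2C2O4, so n(H2C2O4) = 0.009503 / 2 = 0.004751 mol.
[H2C2O4] = 0.004751 / 0.02380 L = 0.200 M.

0.200 M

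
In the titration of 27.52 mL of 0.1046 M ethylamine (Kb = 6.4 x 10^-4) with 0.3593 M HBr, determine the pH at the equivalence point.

n(C2H5NH2) = 0.1046 x 0.02752 = 0.002879 mol; V(HBr) at equivalence = 0.002879/0.3593 = 0.008012 L.
At equivalence the base is fully converted to C2H5NH3+; total volume = 0.03553 L, so [C2H5NH3+] = 0.002879/0.03553 = 0.08101 M.
Ka(C2H5NH3+) = Kw/Kb = 1.0e-14 / 6.4 x 10^-4 = 1.56e-11.
[H^+] = sqrt(Ka x [C2H5NH3+]) = sqrt(1.56e-11 x 0.08101) = 1.13e-6 M.
pH = -log(1.13e-6) = 5.95.

5.95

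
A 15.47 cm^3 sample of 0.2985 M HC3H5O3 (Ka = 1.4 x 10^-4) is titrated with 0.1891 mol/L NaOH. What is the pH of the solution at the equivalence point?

8.46

n(HC3H5O3) = 0.2985 x 0.01547 = 0.004618 mol; V(NaOH) at equivalence = 0.004618/0.1891 = 0.02442 L.
At equivalence all the acid is converted to C3H5O3-; total volume = 0.01547 + 0.02442 = 0.03989 L, so [C3H5O3-] = 0.004618/0.03989 = 0.1158 M.
Kb = Kw/Ka = 1.0e-14 / 1.4 x 10^-4 = 7.14e-11.
[OH^-] = sqrt(Kb x [C3H5O3-]) = sqrt(7.14e-11 x 0.1158) = 2.88e-6 M.
pOH = 5.54, so pH = 14.00 - 5.54 = 8.46.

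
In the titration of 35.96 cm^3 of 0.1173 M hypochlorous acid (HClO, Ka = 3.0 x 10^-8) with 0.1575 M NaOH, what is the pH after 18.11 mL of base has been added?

7.84

Initial n(HClO) = 0.1173 x 0.03596 = 0.004218 mol.
n(NaOH) added = 0.1575 x 0.01811 = 0.002852 mol, converting that many moles of HClO to ClO-.
Remaining n(HClO) = 0.001366 mol; n(ClO-) = 0.002852 mol.
By Henderson-Hasselbalch, pH = pKa + log([A^-]/[HA]) = 7.52 + log(0.002852/0.001366) = 7.52 + (+0.32) = 7.84.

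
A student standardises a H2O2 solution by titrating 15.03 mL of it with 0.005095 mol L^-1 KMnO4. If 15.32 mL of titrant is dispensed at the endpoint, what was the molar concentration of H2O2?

n(KMnO4) = 0.005095 x 0.01532 = 7.806e-5 mol.
From the balanced equation, 2 mol KMnO4 reacts with 5 mol H2O2, so n(H2O2) = 7.806e-5 x 5/2 = 0.0001951 mol.
[H2O2] = 0.0001951 / 0.01503 L = 0.0130 M.

0.0130 M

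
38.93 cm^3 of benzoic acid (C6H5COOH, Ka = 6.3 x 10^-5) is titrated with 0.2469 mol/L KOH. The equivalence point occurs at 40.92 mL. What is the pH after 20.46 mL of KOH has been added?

20.46 mL is exactly half the equivalence volume (40.92/2), i.e. the half-equivalence point.
There, n(HA) = n(A^-), so pH = pKa = -log(6.3 x 10^-5) = 4.20.

4.20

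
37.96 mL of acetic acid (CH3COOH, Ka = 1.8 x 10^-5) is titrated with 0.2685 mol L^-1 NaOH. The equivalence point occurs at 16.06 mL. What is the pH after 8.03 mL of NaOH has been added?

8.03 mL is exactly half the equivalence volume (16.06/2), i.e. the half-equivalence point.
There, n(HA) = n(A^-), so pH = pKa = -log(1.8 x 10^-5) = 4.74.

4.74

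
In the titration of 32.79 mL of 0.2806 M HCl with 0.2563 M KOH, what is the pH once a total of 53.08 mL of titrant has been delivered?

12.71

n(acid) = 0.2806 x 0.03279 = 0.009201 mol; n(KOH) added = 0.2563 x 0.05308 = 0.01360 mol.
Base is in excess by 0.01360 - 0.009201 = 0.004404 mol in a total volume of 0.08587 L.
[OH^-] = 0.004404/0.08587 = 0.05128 M, so pOH = 1.29 and pH = 14.00 - 1.29 = 12.71.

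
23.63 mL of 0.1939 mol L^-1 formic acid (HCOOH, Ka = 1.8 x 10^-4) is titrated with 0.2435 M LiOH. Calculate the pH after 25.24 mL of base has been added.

12.51

n(acid) = 0.1939 x 0.02363 = 0.004582 mol; n(LiOH) added = 0.2435 x 0.02524 = 0.006146 mol.
Base is in excess by 0.006146 - 0.004582 = 0.001564 mol in a total volume of 0.04887 L.
[OH^-] = 0.001564/0.04887 = 0.03200 M, so pOH = 1.49 and pH = 14.00 - 1.49 = 12.51.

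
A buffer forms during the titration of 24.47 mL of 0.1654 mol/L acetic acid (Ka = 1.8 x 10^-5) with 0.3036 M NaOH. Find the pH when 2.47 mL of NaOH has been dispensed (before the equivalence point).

4.10

Initial n(CH3COOH) = 0.1654 x 0.02447 = 0.004047 mol.
n(NaOH) added = 0.3036 x 0.002470 = 0.0007499 mol, converting that many moles of CH3COOH to CH3COO-.
Remaining n(CH3COOH) = 0.003297 mol; n(CH3COO-) = 0.0007499 mol.
By Henderson-Hasselbalch, pH = pKa + log([A^-]/[HA]) = 4.74 + log(0.0007499/0.003297) = 4.74 + (-0.64) = 4.10.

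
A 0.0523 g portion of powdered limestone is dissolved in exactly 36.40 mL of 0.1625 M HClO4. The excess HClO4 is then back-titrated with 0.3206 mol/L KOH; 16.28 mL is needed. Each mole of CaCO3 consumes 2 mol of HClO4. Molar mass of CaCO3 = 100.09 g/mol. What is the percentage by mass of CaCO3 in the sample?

66.6%

Total n(HClO4) added = 0.1625 x 0.03640 = 0.005915 mol.
n(KOH) used = 0.3206 x 0.01628 = 0.005219 mol, which equals the excess n(HClO4).
So n(HClO4) consumed by the sample = 0.005915 - 0.005219 = 0.0006956 mol.
n(CaCO3) = 0.0006956 / 2 = 0.0003478 mol.
mass CaCO3 = 0.0003478 x 100.09 = 0.03481 g, so %CaCO3 = 0.03481/0.0523 x 100 = 66.6%.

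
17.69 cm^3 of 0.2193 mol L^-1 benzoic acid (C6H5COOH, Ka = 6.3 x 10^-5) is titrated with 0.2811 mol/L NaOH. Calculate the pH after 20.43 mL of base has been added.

12.69

n(acid) = 0.2193 x 0.01769 = 0.003879 mol; n(NaOH) added = 0.2811 x 0.02043 = 0.005743 mol.
Base is in excess by 0.005743 - 0.003879 = 0.001863 mol in a total volume of 0.03812 L.
[OH^-] = 0.001863/0.03812 = 0.04888 M, so pOH = 1.31 and pH = 14.00 - 1.31 = 12.69.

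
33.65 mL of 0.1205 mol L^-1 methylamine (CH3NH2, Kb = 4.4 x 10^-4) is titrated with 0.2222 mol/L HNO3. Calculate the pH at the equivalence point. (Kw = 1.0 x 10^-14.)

n(CH3NH2) = 0.1205 x 0.03365 = 0.004055 mol; V(HNO3) at equivalence = 0.004055/0.2222 = 0.01825 L.
At equivalence the base is fully converted to CH3NH3+; total volume = 0.05190 L, so [CH3NH3+] = 0.004055/0.05190 = 0.07813 M.
Ka(CH3NH3+) = Kw/Kb = 1.0e-14 / 4.4 x 10^-4 = 2.27e-11.
[H^+] = sqrt(Ka x [CH3NH3+]) = sqrt(2.27e-11 x 0.07813) = 1.33e-6 M.
pH = -log(1.33e-6) = 5.88.

5.88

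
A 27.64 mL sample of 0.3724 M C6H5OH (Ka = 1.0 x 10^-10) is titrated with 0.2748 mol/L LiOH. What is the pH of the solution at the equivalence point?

n(C6H5OH) = 0.3724 x 0.02764 = 0.01029 mol; V(LiOH) at equivalence = 0.01029/0.2748 = 0.03746 L.
At equivalence all the acid is converted to C6H5O-; total volume = 0.02764 + 0.03746 = 0.06510 L, so [C6H5O-] = 0.01029/0.06510 = 0.1581 M.
Kb = Kw/Ka = 1.0e-14 / 1.0 x 10^-10 = 0.000100.
[OH^-] = sqrt(Kb x [C6H5O-]) = sqrt(0.000100 x 0.1581) = 0.00398 M.
pOH = 2.40, so pH = 14.00 - 2.40 = 11.60.

11.60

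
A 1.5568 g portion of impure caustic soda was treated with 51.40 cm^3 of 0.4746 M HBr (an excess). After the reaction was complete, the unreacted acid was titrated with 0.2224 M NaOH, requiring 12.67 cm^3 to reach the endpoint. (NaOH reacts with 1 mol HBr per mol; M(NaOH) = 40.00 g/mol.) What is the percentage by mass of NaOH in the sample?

Total n(HBr) added = 0.4746 x 0.05140 = 0.02439 mol.
n(NaOH) used = 0.2224 x 0.01267 = 0.002818 mol, which equals the excess n(HBr).
So n(HBr) consumed by the sample = 0.02439 - 0.002818 = 0.02158 mol.
n(NaOH) = 0.02158 / 1 = 0.02158 mol.
mass NaOH = 0.02158 x 40.00 = 0.8631 g, so %NaOH = 0.8631/1.5568 x 100 = 55.4%.

55.4%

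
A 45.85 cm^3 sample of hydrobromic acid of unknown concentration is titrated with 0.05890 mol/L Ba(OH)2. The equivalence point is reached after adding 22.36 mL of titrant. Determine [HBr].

0.0574 M

n(Ba(OH)2) delivered = 0.05890 x 0.02236 = 0.001317 mol.
The reaction is 2 HBr + 1 Ba(OH)2, so n(HBr) = 0.001317 x 2/1 = 0.002634 mol.
[HBr] = 0.002634 mol / 0.04585 L = 0.0574 M.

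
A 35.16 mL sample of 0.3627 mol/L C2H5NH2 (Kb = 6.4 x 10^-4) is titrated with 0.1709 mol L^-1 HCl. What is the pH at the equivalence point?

n(C2H5NH2) = 0.3627 x 0.03516 = 0.01275 mol; V(HCl) at equivalence = 0.01275/0.1709 = 0.07462 L.
At equivalence the base is fully converted to C2H5NH3+; total volume = 0.1098 L, so [C2H5NH3+] = 0.01275/0.1098 = 0.1162 M.
Ka(C2H5NH3+) = Kw/Kb = 1.0e-14 / 6.4 x 10^-4 = 1.56e-11.
[H^+] = sqrt(Ka x [C2H5NH3+]) = sqrt(1.56e-11 x 0.1162) = 1.35e-6 M.
pH = -log(1.35e-6) = 5.87.

5.87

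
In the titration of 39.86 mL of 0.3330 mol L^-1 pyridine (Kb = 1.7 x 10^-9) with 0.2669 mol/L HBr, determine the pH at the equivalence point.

3.03

n(C5H5N) = 0.3330 x 0.03986 = 0.01327 mol; V(HBr) at equivalence = 0.01327/0.2669 = 0.04973 L.
At equivalence the base is fully converted to C5H5NH+; total volume = 0.08959 L, so [C5H5NH+] = 0.01327/0.08959 = 0.1482 M.
Ka(C5H5NH+) = Kw/Kb = 1.0e-14 / 1.7 x 10^-9 = 5.88e-6.
[H^+] = sqrt(Ka x [C5H5NH+]) = sqrt(5.88e-6 x 0.1482) = 0.000934 M.
pH = -log(0.000934) = 3.03.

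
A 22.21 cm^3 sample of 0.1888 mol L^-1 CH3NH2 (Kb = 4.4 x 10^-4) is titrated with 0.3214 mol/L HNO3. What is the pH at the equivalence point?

5.78

n(CH3NH2) = 0.1888 x 0.02221 = 0.004193 mol; V(HNO3) at equivalence = 0.004193/0.3214 = 0.01305 L.
At equivalence the base is fully converted to CH3NH3+; total volume = 0.03526 L, so [CH3NH3+] = 0.004193/0.03526 = 0.1189 M.
Ka(CH3NH3+) = Kw/Kb = 1.0e-14 / 4.4 x 10^-4 = 2.27e-11.
[H^+] = sqrt(Ka x [CH3NH3+]) = sqrt(2.27e-11 x 0.1189) = 1.64e-6 M.
pH = -log(1.64e-6) = 5.78.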